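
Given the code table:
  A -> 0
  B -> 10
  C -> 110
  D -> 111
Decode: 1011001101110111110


Decoding:
10 -> B
110 -> C
0 -> A
110 -> C
111 -> D
0 -> A
111 -> D
110 -> C


Result: BCACDADC


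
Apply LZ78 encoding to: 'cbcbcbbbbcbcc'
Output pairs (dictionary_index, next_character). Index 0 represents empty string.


LZ78 encoding steps:
Dictionary: {0: ''}
Step 1: w='' (idx 0), next='c' -> output (0, 'c'), add 'c' as idx 1
Step 2: w='' (idx 0), next='b' -> output (0, 'b'), add 'b' as idx 2
Step 3: w='c' (idx 1), next='b' -> output (1, 'b'), add 'cb' as idx 3
Step 4: w='cb' (idx 3), next='b' -> output (3, 'b'), add 'cbb' as idx 4
Step 5: w='b' (idx 2), next='b' -> output (2, 'b'), add 'bb' as idx 5
Step 6: w='cb' (idx 3), next='c' -> output (3, 'c'), add 'cbc' as idx 6
Step 7: w='c' (idx 1), end of input -> output (1, '')


Encoded: [(0, 'c'), (0, 'b'), (1, 'b'), (3, 'b'), (2, 'b'), (3, 'c'), (1, '')]


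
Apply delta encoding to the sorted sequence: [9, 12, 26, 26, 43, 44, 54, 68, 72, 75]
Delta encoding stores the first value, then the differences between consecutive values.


First value: 9
Deltas:
  12 - 9 = 3
  26 - 12 = 14
  26 - 26 = 0
  43 - 26 = 17
  44 - 43 = 1
  54 - 44 = 10
  68 - 54 = 14
  72 - 68 = 4
  75 - 72 = 3


Delta encoded: [9, 3, 14, 0, 17, 1, 10, 14, 4, 3]


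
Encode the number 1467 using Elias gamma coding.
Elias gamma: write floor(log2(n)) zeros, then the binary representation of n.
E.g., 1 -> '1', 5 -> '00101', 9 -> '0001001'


num_bits = floor(log2(1467)) + 1 = 11
leading_zeros = num_bits - 1 = 10
binary(1467) = 10110111011

Elias gamma(1467) = '0000000000' + '10110111011' = 000000000010110111011 (21 bits)


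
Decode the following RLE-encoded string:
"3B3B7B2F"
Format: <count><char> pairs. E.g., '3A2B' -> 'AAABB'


Expanding each <count><char> pair:
  3B -> 'BBB'
  3B -> 'BBB'
  7B -> 'BBBBBBB'
  2F -> 'FF'

Decoded = BBBBBBBBBBBBBFF


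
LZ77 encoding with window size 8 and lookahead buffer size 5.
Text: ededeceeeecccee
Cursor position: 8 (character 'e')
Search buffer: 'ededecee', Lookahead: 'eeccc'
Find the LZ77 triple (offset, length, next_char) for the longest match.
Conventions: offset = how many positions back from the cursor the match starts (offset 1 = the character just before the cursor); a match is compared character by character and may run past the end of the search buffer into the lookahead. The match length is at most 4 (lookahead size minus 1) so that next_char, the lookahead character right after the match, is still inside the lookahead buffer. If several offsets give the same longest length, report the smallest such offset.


Try each offset into the search buffer:
  offset=1 (pos 7, char 'e'): match length 2
  offset=2 (pos 6, char 'e'): match length 2
  offset=3 (pos 5, char 'c'): match length 0
  offset=4 (pos 4, char 'e'): match length 1
  offset=5 (pos 3, char 'd'): match length 0
  offset=6 (pos 2, char 'e'): match length 1
  offset=7 (pos 1, char 'd'): match length 0
  offset=8 (pos 0, char 'e'): match length 1
Longest match has length 2, found at offsets 1, 2; take the smallest, offset 1.
next_char = character at position 8 + 2 = 10 -> 'c'

Best match: offset=1, length=2 (matching 'ee' starting at position 7)
LZ77 triple: (1, 2, 'c')


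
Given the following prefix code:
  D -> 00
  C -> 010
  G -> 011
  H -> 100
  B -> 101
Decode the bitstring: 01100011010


Decoding step by step:
Bits 011 -> G
Bits 00 -> D
Bits 011 -> G
Bits 010 -> C


Decoded message: GDGC


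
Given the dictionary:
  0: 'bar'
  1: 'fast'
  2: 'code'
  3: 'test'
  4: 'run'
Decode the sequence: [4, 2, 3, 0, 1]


Look up each index in the dictionary:
  4 -> 'run'
  2 -> 'code'
  3 -> 'test'
  0 -> 'bar'
  1 -> 'fast'

Decoded: "run code test bar fast"


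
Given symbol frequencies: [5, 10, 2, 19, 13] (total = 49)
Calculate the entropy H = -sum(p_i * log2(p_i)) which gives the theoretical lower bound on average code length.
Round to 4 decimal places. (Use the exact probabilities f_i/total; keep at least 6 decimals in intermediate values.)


Per-symbol terms -p_i * log2(p_i) with p_i = f_i/49:
  p = 5/49 = 0.102041: log2(p) = -3.292782, -p*log2(p) = 0.335998
  p = 10/49 = 0.204082: log2(p) = -2.292782, -p*log2(p) = 0.467915
  p = 2/49 = 0.040816: log2(p) = -4.614710, -p*log2(p) = 0.188356
  p = 19/49 = 0.387755: log2(p) = -1.366782, -p*log2(p) = 0.529977
  p = 13/49 = 0.265306: log2(p) = -1.914270, -p*log2(p) = 0.507868
H = 0.335998 + 0.467915 + 0.188356 + 0.529977 + 0.507868 = 2.030114

H = 2.0301 bits/symbol


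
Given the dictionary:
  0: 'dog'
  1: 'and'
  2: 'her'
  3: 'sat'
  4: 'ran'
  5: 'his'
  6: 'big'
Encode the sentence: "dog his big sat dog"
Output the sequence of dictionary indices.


Look up each word in the dictionary:
  'dog' -> 0
  'his' -> 5
  'big' -> 6
  'sat' -> 3
  'dog' -> 0

Encoded: [0, 5, 6, 3, 0]


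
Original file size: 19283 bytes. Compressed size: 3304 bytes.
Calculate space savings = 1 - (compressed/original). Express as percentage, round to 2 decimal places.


ratio = compressed/original = 3304/19283 = 0.171343
savings = 1 - ratio = 1 - 0.171343 = 0.828657
as a percentage: 0.828657 * 100 = 82.87%

Space savings = 1 - 3304/19283 = 82.87%


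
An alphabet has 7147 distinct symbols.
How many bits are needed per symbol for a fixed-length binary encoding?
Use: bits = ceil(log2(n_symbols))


log2(7147) = 12.8031
Bracket: 2^12 = 4096 < 7147 <= 2^13 = 8192
So ceil(log2(7147)) = 13

bits = ceil(log2(7147)) = ceil(12.8031) = 13 bits


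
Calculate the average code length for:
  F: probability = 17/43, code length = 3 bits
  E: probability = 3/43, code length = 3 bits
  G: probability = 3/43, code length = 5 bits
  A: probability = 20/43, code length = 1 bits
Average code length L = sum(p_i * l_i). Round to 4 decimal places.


Weighted contributions p_i * l_i:
  F: (17/43) * 3 = 51/43
  E: (3/43) * 3 = 9/43
  G: (3/43) * 5 = 15/43
  A: (20/43) * 1 = 20/43
Sum = (51 + 9 + 15 + 20)/43 = 95/43

L = 95/43 = 2.2093 bits/symbol


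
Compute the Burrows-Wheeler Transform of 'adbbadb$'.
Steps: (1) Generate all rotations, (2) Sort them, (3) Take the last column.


Rotations (sorted):
  0: $adbbadb -> last char: b
  1: adb$adbb -> last char: b
  2: adbbadb$ -> last char: $
  3: b$adbbad -> last char: d
  4: badb$adb -> last char: b
  5: bbadb$ad -> last char: d
  6: db$adbba -> last char: a
  7: dbbadb$a -> last char: a


BWT = bb$dbdaa


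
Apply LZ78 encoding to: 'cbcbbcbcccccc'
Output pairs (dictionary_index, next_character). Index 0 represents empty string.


LZ78 encoding steps:
Dictionary: {0: ''}
Step 1: w='' (idx 0), next='c' -> output (0, 'c'), add 'c' as idx 1
Step 2: w='' (idx 0), next='b' -> output (0, 'b'), add 'b' as idx 2
Step 3: w='c' (idx 1), next='b' -> output (1, 'b'), add 'cb' as idx 3
Step 4: w='b' (idx 2), next='c' -> output (2, 'c'), add 'bc' as idx 4
Step 5: w='bc' (idx 4), next='c' -> output (4, 'c'), add 'bcc' as idx 5
Step 6: w='c' (idx 1), next='c' -> output (1, 'c'), add 'cc' as idx 6
Step 7: w='cc' (idx 6), end of input -> output (6, '')


Encoded: [(0, 'c'), (0, 'b'), (1, 'b'), (2, 'c'), (4, 'c'), (1, 'c'), (6, '')]


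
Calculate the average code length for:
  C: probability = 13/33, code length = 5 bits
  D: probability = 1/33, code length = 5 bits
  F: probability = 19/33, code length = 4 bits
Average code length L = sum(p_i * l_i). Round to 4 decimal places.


Weighted contributions p_i * l_i:
  C: (13/33) * 5 = 65/33
  D: (1/33) * 5 = 5/33
  F: (19/33) * 4 = 76/33
Sum = (65 + 5 + 76)/33 = 146/33

L = 146/33 = 4.4242 bits/symbol


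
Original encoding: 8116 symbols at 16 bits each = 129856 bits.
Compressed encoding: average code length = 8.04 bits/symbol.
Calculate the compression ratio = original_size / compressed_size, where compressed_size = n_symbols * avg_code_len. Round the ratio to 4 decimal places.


original_size = n_symbols * orig_bits = 8116 * 16 = 129856 bits
compressed_size = n_symbols * avg_code_len = 8116 * 8.04 = 65252.64 bits
ratio = original_size / compressed_size = 129856 / 65252.64 = 1.99

Compression ratio = 1.99


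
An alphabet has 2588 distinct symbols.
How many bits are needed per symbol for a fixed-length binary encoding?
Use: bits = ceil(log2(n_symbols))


log2(2588) = 11.3376
Bracket: 2^11 = 2048 < 2588 <= 2^12 = 4096
So ceil(log2(2588)) = 12

bits = ceil(log2(2588)) = ceil(11.3376) = 12 bits


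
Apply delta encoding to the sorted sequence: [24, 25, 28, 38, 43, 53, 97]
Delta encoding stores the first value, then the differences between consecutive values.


First value: 24
Deltas:
  25 - 24 = 1
  28 - 25 = 3
  38 - 28 = 10
  43 - 38 = 5
  53 - 43 = 10
  97 - 53 = 44


Delta encoded: [24, 1, 3, 10, 5, 10, 44]


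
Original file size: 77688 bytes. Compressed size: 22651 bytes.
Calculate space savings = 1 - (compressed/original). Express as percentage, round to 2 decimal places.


ratio = compressed/original = 22651/77688 = 0.291564
savings = 1 - ratio = 1 - 0.291564 = 0.708436
as a percentage: 0.708436 * 100 = 70.84%

Space savings = 1 - 22651/77688 = 70.84%


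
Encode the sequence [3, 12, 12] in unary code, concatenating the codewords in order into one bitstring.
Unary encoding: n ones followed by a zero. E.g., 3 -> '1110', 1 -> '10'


Encode each number as n ones followed by a terminating 0:
  3 -> 1110 (4 bits)
  12 -> 1111111111110 (13 bits)
  12 -> 1111111111110 (13 bits)
Total length = 4 + 13 + 13 = 30 bits.

Unary([3, 12, 12]) = 111011111111111101111111111110 (30 bits)


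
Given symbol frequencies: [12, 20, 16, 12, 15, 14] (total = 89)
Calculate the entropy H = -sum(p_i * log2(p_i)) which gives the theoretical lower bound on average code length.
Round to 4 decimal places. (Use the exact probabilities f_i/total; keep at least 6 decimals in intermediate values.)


Per-symbol terms -p_i * log2(p_i) with p_i = f_i/89:
  p = 12/89 = 0.134831: log2(p) = -2.890771, -p*log2(p) = 0.389767
  p = 20/89 = 0.224719: log2(p) = -2.153805, -p*log2(p) = 0.484001
  p = 16/89 = 0.179775: log2(p) = -2.475733, -p*log2(p) = 0.445076
  p = 12/89 = 0.134831: log2(p) = -2.890771, -p*log2(p) = 0.389767
  p = 15/89 = 0.168539: log2(p) = -2.568843, -p*log2(p) = 0.432951
  p = 14/89 = 0.157303: log2(p) = -2.668379, -p*log2(p) = 0.419745
H = 0.389767 + 0.484001 + 0.445076 + 0.389767 + 0.432951 + 0.419745 = 2.561307

H = 2.5613 bits/symbol


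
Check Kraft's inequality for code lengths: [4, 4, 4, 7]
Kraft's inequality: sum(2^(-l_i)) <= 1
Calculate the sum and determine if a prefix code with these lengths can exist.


Sum = 2^(-4) + 2^(-4) + 2^(-4) + 2^(-7)
    = 0.0625 + 0.0625 + 0.0625 + 0.0078125
    = 25/128 = 0.1953125
Since 0.1953125 <= 1, Kraft's inequality IS satisfied.
A prefix code with these lengths CAN exist.

Kraft sum = 0.1953125. Satisfied.


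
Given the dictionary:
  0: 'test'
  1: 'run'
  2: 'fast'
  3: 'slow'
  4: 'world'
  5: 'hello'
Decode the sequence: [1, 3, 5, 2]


Look up each index in the dictionary:
  1 -> 'run'
  3 -> 'slow'
  5 -> 'hello'
  2 -> 'fast'

Decoded: "run slow hello fast"


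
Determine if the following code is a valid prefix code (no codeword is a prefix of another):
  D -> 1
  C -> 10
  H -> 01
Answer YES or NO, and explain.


Checking each pair (does one codeword prefix another?):
  D='1' vs C='10': prefix -- VIOLATION

NO -- this is NOT a valid prefix code. D (1) is a prefix of C (10).


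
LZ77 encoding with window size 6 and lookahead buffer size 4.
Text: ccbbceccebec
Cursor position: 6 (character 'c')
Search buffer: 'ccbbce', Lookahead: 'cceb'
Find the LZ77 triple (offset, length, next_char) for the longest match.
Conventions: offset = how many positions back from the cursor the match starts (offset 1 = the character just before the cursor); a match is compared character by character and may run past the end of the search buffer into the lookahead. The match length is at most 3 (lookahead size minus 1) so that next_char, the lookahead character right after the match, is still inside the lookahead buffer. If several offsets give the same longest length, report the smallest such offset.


Try each offset into the search buffer:
  offset=1 (pos 5, char 'e'): match length 0
  offset=2 (pos 4, char 'c'): match length 1
  offset=3 (pos 3, char 'b'): match length 0
  offset=4 (pos 2, char 'b'): match length 0
  offset=5 (pos 1, char 'c'): match length 1
  offset=6 (pos 0, char 'c'): match length 2
Longest match has length 2 at offset 6.
next_char = character at position 6 + 2 = 8 -> 'e'

Best match: offset=6, length=2 (matching 'cc' starting at position 0)
LZ77 triple: (6, 2, 'e')


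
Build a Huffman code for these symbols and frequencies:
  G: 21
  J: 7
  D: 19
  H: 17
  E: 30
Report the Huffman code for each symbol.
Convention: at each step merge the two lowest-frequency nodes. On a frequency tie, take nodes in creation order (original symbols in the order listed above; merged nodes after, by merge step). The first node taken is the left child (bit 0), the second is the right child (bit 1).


Huffman tree construction:
Step 1: Merge J(7) + H(17) = 24
Step 2: Merge D(19) + G(21) = 40
Step 3: Merge (J+H)(24) + E(30) = 54
Step 4: Merge (D+G)(40) + ((J+H)+E)(54) = 94
Read each symbol's code off the tree from the root (left child = 0, right child = 1).

Codes:
  G: 01 (length 2)
  J: 100 (length 3)
  D: 00 (length 2)
  H: 101 (length 3)
  E: 11 (length 2)
Average code length: 212/94 = 2.2553 bits/symbol


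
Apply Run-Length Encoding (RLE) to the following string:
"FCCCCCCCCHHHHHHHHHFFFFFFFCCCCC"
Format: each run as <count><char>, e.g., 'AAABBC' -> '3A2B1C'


Scanning runs left to right:
  i=0: run of 'F' x 1 -> '1F'
  i=1: run of 'C' x 8 -> '8C'
  i=9: run of 'H' x 9 -> '9H'
  i=18: run of 'F' x 7 -> '7F'
  i=25: run of 'C' x 5 -> '5C'

RLE = 1F8C9H7F5C


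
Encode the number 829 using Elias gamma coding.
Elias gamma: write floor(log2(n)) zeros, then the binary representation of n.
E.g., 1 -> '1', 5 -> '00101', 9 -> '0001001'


num_bits = floor(log2(829)) + 1 = 10
leading_zeros = num_bits - 1 = 9
binary(829) = 1100111101

Elias gamma(829) = '000000000' + '1100111101' = 0000000001100111101 (19 bits)


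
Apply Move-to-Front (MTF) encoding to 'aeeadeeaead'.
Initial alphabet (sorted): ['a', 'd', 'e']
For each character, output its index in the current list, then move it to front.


MTF encoding:
'a': index 0 in ['a', 'd', 'e'] -> ['a', 'd', 'e']
'e': index 2 in ['a', 'd', 'e'] -> ['e', 'a', 'd']
'e': index 0 in ['e', 'a', 'd'] -> ['e', 'a', 'd']
'a': index 1 in ['e', 'a', 'd'] -> ['a', 'e', 'd']
'd': index 2 in ['a', 'e', 'd'] -> ['d', 'a', 'e']
'e': index 2 in ['d', 'a', 'e'] -> ['e', 'd', 'a']
'e': index 0 in ['e', 'd', 'a'] -> ['e', 'd', 'a']
'a': index 2 in ['e', 'd', 'a'] -> ['a', 'e', 'd']
'e': index 1 in ['a', 'e', 'd'] -> ['e', 'a', 'd']
'a': index 1 in ['e', 'a', 'd'] -> ['a', 'e', 'd']
'd': index 2 in ['a', 'e', 'd'] -> ['d', 'a', 'e']


Output: [0, 2, 0, 1, 2, 2, 0, 2, 1, 1, 2]


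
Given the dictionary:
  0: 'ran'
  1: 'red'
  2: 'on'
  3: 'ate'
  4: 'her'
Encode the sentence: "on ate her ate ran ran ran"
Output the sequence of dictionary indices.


Look up each word in the dictionary:
  'on' -> 2
  'ate' -> 3
  'her' -> 4
  'ate' -> 3
  'ran' -> 0
  'ran' -> 0
  'ran' -> 0

Encoded: [2, 3, 4, 3, 0, 0, 0]


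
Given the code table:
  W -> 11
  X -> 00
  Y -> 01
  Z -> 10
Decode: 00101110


Decoding:
00 -> X
10 -> Z
11 -> W
10 -> Z


Result: XZWZ


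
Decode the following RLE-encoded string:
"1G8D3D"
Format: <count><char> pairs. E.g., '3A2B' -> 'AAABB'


Expanding each <count><char> pair:
  1G -> 'G'
  8D -> 'DDDDDDDD'
  3D -> 'DDD'

Decoded = GDDDDDDDDDDD


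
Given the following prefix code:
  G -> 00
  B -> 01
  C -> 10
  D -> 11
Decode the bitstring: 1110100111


Decoding step by step:
Bits 11 -> D
Bits 10 -> C
Bits 10 -> C
Bits 01 -> B
Bits 11 -> D


Decoded message: DCCBD


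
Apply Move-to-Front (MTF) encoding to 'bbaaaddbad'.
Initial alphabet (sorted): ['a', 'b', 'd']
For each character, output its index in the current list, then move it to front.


MTF encoding:
'b': index 1 in ['a', 'b', 'd'] -> ['b', 'a', 'd']
'b': index 0 in ['b', 'a', 'd'] -> ['b', 'a', 'd']
'a': index 1 in ['b', 'a', 'd'] -> ['a', 'b', 'd']
'a': index 0 in ['a', 'b', 'd'] -> ['a', 'b', 'd']
'a': index 0 in ['a', 'b', 'd'] -> ['a', 'b', 'd']
'd': index 2 in ['a', 'b', 'd'] -> ['d', 'a', 'b']
'd': index 0 in ['d', 'a', 'b'] -> ['d', 'a', 'b']
'b': index 2 in ['d', 'a', 'b'] -> ['b', 'd', 'a']
'a': index 2 in ['b', 'd', 'a'] -> ['a', 'b', 'd']
'd': index 2 in ['a', 'b', 'd'] -> ['d', 'a', 'b']


Output: [1, 0, 1, 0, 0, 2, 0, 2, 2, 2]


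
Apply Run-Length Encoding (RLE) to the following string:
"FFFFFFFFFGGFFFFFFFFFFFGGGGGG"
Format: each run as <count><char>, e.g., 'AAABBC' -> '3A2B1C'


Scanning runs left to right:
  i=0: run of 'F' x 9 -> '9F'
  i=9: run of 'G' x 2 -> '2G'
  i=11: run of 'F' x 11 -> '11F'
  i=22: run of 'G' x 6 -> '6G'

RLE = 9F2G11F6G


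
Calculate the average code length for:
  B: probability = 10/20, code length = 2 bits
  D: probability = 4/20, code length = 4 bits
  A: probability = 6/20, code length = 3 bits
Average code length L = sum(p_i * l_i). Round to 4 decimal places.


Weighted contributions p_i * l_i:
  B: (10/20) * 2 = 20/20
  D: (4/20) * 4 = 16/20
  A: (6/20) * 3 = 18/20
Sum = (20 + 16 + 18)/20 = 54/20

L = 54/20 = 2.7000 bits/symbol


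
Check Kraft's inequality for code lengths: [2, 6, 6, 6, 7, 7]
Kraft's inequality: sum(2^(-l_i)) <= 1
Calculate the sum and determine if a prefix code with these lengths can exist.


Sum = 2^(-2) + 2^(-6) + 2^(-6) + 2^(-6) + 2^(-7) + 2^(-7)
    = 0.25 + 0.015625 + 0.015625 + 0.015625 + 0.0078125 + 0.0078125
    = 40/128 = 0.3125
Since 0.3125 <= 1, Kraft's inequality IS satisfied.
A prefix code with these lengths CAN exist.

Kraft sum = 0.3125. Satisfied.


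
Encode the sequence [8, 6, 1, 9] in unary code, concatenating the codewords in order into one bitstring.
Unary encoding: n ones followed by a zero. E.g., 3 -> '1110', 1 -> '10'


Encode each number as n ones followed by a terminating 0:
  8 -> 111111110 (9 bits)
  6 -> 1111110 (7 bits)
  1 -> 10 (2 bits)
  9 -> 1111111110 (10 bits)
Total length = 9 + 7 + 2 + 10 = 28 bits.

Unary([8, 6, 1, 9]) = 1111111101111110101111111110 (28 bits)


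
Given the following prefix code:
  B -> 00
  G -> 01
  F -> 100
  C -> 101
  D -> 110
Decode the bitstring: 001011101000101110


Decoding step by step:
Bits 00 -> B
Bits 101 -> C
Bits 110 -> D
Bits 100 -> F
Bits 01 -> G
Bits 01 -> G
Bits 110 -> D


Decoded message: BCDFGGD


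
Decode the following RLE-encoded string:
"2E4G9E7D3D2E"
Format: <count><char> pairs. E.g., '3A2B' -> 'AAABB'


Expanding each <count><char> pair:
  2E -> 'EE'
  4G -> 'GGGG'
  9E -> 'EEEEEEEEE'
  7D -> 'DDDDDDD'
  3D -> 'DDD'
  2E -> 'EE'

Decoded = EEGGGGEEEEEEEEEDDDDDDDDDDEE


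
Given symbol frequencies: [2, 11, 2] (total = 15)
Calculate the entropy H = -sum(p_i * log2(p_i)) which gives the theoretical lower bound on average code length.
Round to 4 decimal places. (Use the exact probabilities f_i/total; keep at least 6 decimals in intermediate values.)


Per-symbol terms -p_i * log2(p_i) with p_i = f_i/15:
  p = 2/15 = 0.133333: log2(p) = -2.906891, -p*log2(p) = 0.387585
  p = 11/15 = 0.733333: log2(p) = -0.447459, -p*log2(p) = 0.328137
  p = 2/15 = 0.133333: log2(p) = -2.906891, -p*log2(p) = 0.387585
H = 0.387585 + 0.328137 + 0.387585 = 1.103307

H = 1.1033 bits/symbol


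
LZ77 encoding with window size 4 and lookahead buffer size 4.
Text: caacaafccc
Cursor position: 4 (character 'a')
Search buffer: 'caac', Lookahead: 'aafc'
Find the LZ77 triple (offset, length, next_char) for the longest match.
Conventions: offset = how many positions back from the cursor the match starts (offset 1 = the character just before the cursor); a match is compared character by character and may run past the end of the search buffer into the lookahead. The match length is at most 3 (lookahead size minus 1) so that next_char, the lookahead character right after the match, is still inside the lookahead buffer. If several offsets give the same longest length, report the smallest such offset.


Try each offset into the search buffer:
  offset=1 (pos 3, char 'c'): match length 0
  offset=2 (pos 2, char 'a'): match length 1
  offset=3 (pos 1, char 'a'): match length 2
  offset=4 (pos 0, char 'c'): match length 0
Longest match has length 2 at offset 3.
next_char = character at position 4 + 2 = 6 -> 'f'

Best match: offset=3, length=2 (matching 'aa' starting at position 1)
LZ77 triple: (3, 2, 'f')


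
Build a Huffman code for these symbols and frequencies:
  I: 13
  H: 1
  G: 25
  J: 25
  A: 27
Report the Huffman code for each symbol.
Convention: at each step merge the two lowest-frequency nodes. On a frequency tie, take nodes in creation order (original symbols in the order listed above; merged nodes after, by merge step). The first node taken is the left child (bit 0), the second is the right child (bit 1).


Huffman tree construction:
Step 1: Merge H(1) + I(13) = 14
Step 2: Merge (H+I)(14) + G(25) = 39
Step 3: Merge J(25) + A(27) = 52
Step 4: Merge ((H+I)+G)(39) + (J+A)(52) = 91
Read each symbol's code off the tree from the root (left child = 0, right child = 1).

Codes:
  I: 001 (length 3)
  H: 000 (length 3)
  G: 01 (length 2)
  J: 10 (length 2)
  A: 11 (length 2)
Average code length: 196/91 = 2.1538 bits/symbol


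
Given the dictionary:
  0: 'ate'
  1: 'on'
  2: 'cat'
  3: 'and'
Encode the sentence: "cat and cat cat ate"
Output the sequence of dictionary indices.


Look up each word in the dictionary:
  'cat' -> 2
  'and' -> 3
  'cat' -> 2
  'cat' -> 2
  'ate' -> 0

Encoded: [2, 3, 2, 2, 0]


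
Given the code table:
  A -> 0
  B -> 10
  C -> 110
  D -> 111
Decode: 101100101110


Decoding:
10 -> B
110 -> C
0 -> A
10 -> B
111 -> D
0 -> A


Result: BCABDA


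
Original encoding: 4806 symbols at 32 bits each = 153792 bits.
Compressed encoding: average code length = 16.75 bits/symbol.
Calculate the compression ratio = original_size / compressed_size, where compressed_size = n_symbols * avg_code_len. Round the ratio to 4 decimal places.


original_size = n_symbols * orig_bits = 4806 * 32 = 153792 bits
compressed_size = n_symbols * avg_code_len = 4806 * 16.75 = 80500.5 bits
ratio = original_size / compressed_size = 153792 / 80500.5 = 1.9104

Compression ratio = 1.9104


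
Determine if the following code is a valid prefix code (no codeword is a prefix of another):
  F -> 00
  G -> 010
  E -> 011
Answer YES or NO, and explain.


Checking each pair (does one codeword prefix another?):
  F='00' vs G='010': no prefix
  F='00' vs E='011': no prefix
  G='010' vs F='00': no prefix
  G='010' vs E='011': no prefix
  E='011' vs F='00': no prefix
  E='011' vs G='010': no prefix
No violation found over all pairs.

YES -- this is a valid prefix code. No codeword is a prefix of any other codeword.


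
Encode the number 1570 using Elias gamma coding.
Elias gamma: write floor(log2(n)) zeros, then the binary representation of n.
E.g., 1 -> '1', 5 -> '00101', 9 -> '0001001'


num_bits = floor(log2(1570)) + 1 = 11
leading_zeros = num_bits - 1 = 10
binary(1570) = 11000100010

Elias gamma(1570) = '0000000000' + '11000100010' = 000000000011000100010 (21 bits)


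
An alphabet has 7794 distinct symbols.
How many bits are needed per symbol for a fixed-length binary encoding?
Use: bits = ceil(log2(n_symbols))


log2(7794) = 12.9281
Bracket: 2^12 = 4096 < 7794 <= 2^13 = 8192
So ceil(log2(7794)) = 13

bits = ceil(log2(7794)) = ceil(12.9281) = 13 bits


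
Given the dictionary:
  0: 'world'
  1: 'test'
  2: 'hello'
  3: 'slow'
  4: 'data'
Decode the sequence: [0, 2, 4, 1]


Look up each index in the dictionary:
  0 -> 'world'
  2 -> 'hello'
  4 -> 'data'
  1 -> 'test'

Decoded: "world hello data test"


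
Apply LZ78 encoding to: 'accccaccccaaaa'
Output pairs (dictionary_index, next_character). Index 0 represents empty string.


LZ78 encoding steps:
Dictionary: {0: ''}
Step 1: w='' (idx 0), next='a' -> output (0, 'a'), add 'a' as idx 1
Step 2: w='' (idx 0), next='c' -> output (0, 'c'), add 'c' as idx 2
Step 3: w='c' (idx 2), next='c' -> output (2, 'c'), add 'cc' as idx 3
Step 4: w='c' (idx 2), next='a' -> output (2, 'a'), add 'ca' as idx 4
Step 5: w='cc' (idx 3), next='c' -> output (3, 'c'), add 'ccc' as idx 5
Step 6: w='ca' (idx 4), next='a' -> output (4, 'a'), add 'caa' as idx 6
Step 7: w='a' (idx 1), next='a' -> output (1, 'a'), add 'aa' as idx 7


Encoded: [(0, 'a'), (0, 'c'), (2, 'c'), (2, 'a'), (3, 'c'), (4, 'a'), (1, 'a')]


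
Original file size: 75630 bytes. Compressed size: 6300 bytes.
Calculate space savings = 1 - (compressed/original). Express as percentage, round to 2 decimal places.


ratio = compressed/original = 6300/75630 = 0.0833
savings = 1 - ratio = 1 - 0.0833 = 0.9167
as a percentage: 0.9167 * 100 = 91.67%

Space savings = 1 - 6300/75630 = 91.67%


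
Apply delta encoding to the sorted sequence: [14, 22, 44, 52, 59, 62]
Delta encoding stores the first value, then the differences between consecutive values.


First value: 14
Deltas:
  22 - 14 = 8
  44 - 22 = 22
  52 - 44 = 8
  59 - 52 = 7
  62 - 59 = 3


Delta encoded: [14, 8, 22, 8, 7, 3]


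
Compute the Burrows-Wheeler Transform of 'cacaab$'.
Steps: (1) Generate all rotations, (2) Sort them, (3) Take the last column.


Rotations (sorted):
  0: $cacaab -> last char: b
  1: aab$cac -> last char: c
  2: ab$caca -> last char: a
  3: acaab$c -> last char: c
  4: b$cacaa -> last char: a
  5: caab$ca -> last char: a
  6: cacaab$ -> last char: $


BWT = bcacaa$


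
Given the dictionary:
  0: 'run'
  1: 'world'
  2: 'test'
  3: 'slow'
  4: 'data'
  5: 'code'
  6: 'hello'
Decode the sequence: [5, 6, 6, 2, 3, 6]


Look up each index in the dictionary:
  5 -> 'code'
  6 -> 'hello'
  6 -> 'hello'
  2 -> 'test'
  3 -> 'slow'
  6 -> 'hello'

Decoded: "code hello hello test slow hello"


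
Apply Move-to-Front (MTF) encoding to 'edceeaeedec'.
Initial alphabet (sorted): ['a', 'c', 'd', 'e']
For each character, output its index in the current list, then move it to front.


MTF encoding:
'e': index 3 in ['a', 'c', 'd', 'e'] -> ['e', 'a', 'c', 'd']
'd': index 3 in ['e', 'a', 'c', 'd'] -> ['d', 'e', 'a', 'c']
'c': index 3 in ['d', 'e', 'a', 'c'] -> ['c', 'd', 'e', 'a']
'e': index 2 in ['c', 'd', 'e', 'a'] -> ['e', 'c', 'd', 'a']
'e': index 0 in ['e', 'c', 'd', 'a'] -> ['e', 'c', 'd', 'a']
'a': index 3 in ['e', 'c', 'd', 'a'] -> ['a', 'e', 'c', 'd']
'e': index 1 in ['a', 'e', 'c', 'd'] -> ['e', 'a', 'c', 'd']
'e': index 0 in ['e', 'a', 'c', 'd'] -> ['e', 'a', 'c', 'd']
'd': index 3 in ['e', 'a', 'c', 'd'] -> ['d', 'e', 'a', 'c']
'e': index 1 in ['d', 'e', 'a', 'c'] -> ['e', 'd', 'a', 'c']
'c': index 3 in ['e', 'd', 'a', 'c'] -> ['c', 'e', 'd', 'a']


Output: [3, 3, 3, 2, 0, 3, 1, 0, 3, 1, 3]


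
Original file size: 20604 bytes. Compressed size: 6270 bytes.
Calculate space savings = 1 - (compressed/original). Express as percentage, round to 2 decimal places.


ratio = compressed/original = 6270/20604 = 0.30431
savings = 1 - ratio = 1 - 0.30431 = 0.69569
as a percentage: 0.69569 * 100 = 69.57%

Space savings = 1 - 6270/20604 = 69.57%


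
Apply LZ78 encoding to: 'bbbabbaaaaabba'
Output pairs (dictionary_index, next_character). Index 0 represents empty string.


LZ78 encoding steps:
Dictionary: {0: ''}
Step 1: w='' (idx 0), next='b' -> output (0, 'b'), add 'b' as idx 1
Step 2: w='b' (idx 1), next='b' -> output (1, 'b'), add 'bb' as idx 2
Step 3: w='' (idx 0), next='a' -> output (0, 'a'), add 'a' as idx 3
Step 4: w='bb' (idx 2), next='a' -> output (2, 'a'), add 'bba' as idx 4
Step 5: w='a' (idx 3), next='a' -> output (3, 'a'), add 'aa' as idx 5
Step 6: w='aa' (idx 5), next='b' -> output (5, 'b'), add 'aab' as idx 6
Step 7: w='b' (idx 1), next='a' -> output (1, 'a'), add 'ba' as idx 7


Encoded: [(0, 'b'), (1, 'b'), (0, 'a'), (2, 'a'), (3, 'a'), (5, 'b'), (1, 'a')]


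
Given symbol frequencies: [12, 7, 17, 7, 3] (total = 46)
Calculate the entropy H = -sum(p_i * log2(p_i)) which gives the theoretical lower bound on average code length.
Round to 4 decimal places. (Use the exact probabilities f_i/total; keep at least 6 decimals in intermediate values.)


Per-symbol terms -p_i * log2(p_i) with p_i = f_i/46:
  p = 12/46 = 0.260870: log2(p) = -1.938599, -p*log2(p) = 0.505722
  p = 7/46 = 0.152174: log2(p) = -2.716207, -p*log2(p) = 0.413336
  p = 17/46 = 0.369565: log2(p) = -1.436099, -p*log2(p) = 0.530732
  p = 7/46 = 0.152174: log2(p) = -2.716207, -p*log2(p) = 0.413336
  p = 3/46 = 0.065217: log2(p) = -3.938599, -p*log2(p) = 0.256865
H = 0.505722 + 0.413336 + 0.530732 + 0.413336 + 0.256865 = 2.119991

H = 2.12 bits/symbol


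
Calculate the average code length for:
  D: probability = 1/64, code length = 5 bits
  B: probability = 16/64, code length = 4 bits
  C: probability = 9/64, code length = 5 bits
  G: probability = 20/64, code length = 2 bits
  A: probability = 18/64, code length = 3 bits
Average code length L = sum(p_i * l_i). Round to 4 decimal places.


Weighted contributions p_i * l_i:
  D: (1/64) * 5 = 5/64
  B: (16/64) * 4 = 64/64
  C: (9/64) * 5 = 45/64
  G: (20/64) * 2 = 40/64
  A: (18/64) * 3 = 54/64
Sum = (5 + 64 + 45 + 40 + 54)/64 = 208/64

L = 208/64 = 3.2500 bits/symbol


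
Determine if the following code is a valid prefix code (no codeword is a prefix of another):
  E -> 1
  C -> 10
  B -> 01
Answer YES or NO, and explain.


Checking each pair (does one codeword prefix another?):
  E='1' vs C='10': prefix -- VIOLATION

NO -- this is NOT a valid prefix code. E (1) is a prefix of C (10).


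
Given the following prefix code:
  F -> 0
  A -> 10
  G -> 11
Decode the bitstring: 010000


Decoding step by step:
Bits 0 -> F
Bits 10 -> A
Bits 0 -> F
Bits 0 -> F
Bits 0 -> F


Decoded message: FAFFF


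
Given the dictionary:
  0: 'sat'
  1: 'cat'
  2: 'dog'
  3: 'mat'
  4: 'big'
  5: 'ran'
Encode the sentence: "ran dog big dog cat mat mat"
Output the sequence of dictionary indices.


Look up each word in the dictionary:
  'ran' -> 5
  'dog' -> 2
  'big' -> 4
  'dog' -> 2
  'cat' -> 1
  'mat' -> 3
  'mat' -> 3

Encoded: [5, 2, 4, 2, 1, 3, 3]


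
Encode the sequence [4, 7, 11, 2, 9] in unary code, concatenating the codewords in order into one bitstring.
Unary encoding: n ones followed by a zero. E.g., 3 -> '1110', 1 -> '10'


Encode each number as n ones followed by a terminating 0:
  4 -> 11110 (5 bits)
  7 -> 11111110 (8 bits)
  11 -> 111111111110 (12 bits)
  2 -> 110 (3 bits)
  9 -> 1111111110 (10 bits)
Total length = 5 + 8 + 12 + 3 + 10 = 38 bits.

Unary([4, 7, 11, 2, 9]) = 11110111111101111111111101101111111110 (38 bits)


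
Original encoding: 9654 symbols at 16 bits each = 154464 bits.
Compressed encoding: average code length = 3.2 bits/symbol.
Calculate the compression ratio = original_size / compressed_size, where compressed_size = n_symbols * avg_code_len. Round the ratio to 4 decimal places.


original_size = n_symbols * orig_bits = 9654 * 16 = 154464 bits
compressed_size = n_symbols * avg_code_len = 9654 * 3.2 = 30892.8 bits
ratio = original_size / compressed_size = 154464 / 30892.8 = 5.0

Compression ratio = 5.0


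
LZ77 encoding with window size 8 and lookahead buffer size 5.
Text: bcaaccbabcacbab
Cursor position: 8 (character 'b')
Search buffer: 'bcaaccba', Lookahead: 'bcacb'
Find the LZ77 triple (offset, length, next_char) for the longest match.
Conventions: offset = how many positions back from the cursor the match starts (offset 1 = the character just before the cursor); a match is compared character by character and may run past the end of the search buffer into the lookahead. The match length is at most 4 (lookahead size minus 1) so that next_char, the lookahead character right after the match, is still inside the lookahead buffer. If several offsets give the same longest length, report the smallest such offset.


Try each offset into the search buffer:
  offset=1 (pos 7, char 'a'): match length 0
  offset=2 (pos 6, char 'b'): match length 1
  offset=3 (pos 5, char 'c'): match length 0
  offset=4 (pos 4, char 'c'): match length 0
  offset=5 (pos 3, char 'a'): match length 0
  offset=6 (pos 2, char 'a'): match length 0
  offset=7 (pos 1, char 'c'): match length 0
  offset=8 (pos 0, char 'b'): match length 3
Longest match has length 3 at offset 8.
next_char = character at position 8 + 3 = 11 -> 'c'

Best match: offset=8, length=3 (matching 'bca' starting at position 0)
LZ77 triple: (8, 3, 'c')


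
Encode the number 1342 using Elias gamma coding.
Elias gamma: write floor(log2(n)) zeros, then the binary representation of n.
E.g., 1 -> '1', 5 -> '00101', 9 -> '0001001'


num_bits = floor(log2(1342)) + 1 = 11
leading_zeros = num_bits - 1 = 10
binary(1342) = 10100111110

Elias gamma(1342) = '0000000000' + '10100111110' = 000000000010100111110 (21 bits)


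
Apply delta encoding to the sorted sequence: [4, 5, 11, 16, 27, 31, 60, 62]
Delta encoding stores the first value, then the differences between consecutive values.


First value: 4
Deltas:
  5 - 4 = 1
  11 - 5 = 6
  16 - 11 = 5
  27 - 16 = 11
  31 - 27 = 4
  60 - 31 = 29
  62 - 60 = 2


Delta encoded: [4, 1, 6, 5, 11, 4, 29, 2]


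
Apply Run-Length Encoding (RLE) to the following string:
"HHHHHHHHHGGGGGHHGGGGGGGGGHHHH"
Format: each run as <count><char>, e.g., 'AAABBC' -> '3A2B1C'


Scanning runs left to right:
  i=0: run of 'H' x 9 -> '9H'
  i=9: run of 'G' x 5 -> '5G'
  i=14: run of 'H' x 2 -> '2H'
  i=16: run of 'G' x 9 -> '9G'
  i=25: run of 'H' x 4 -> '4H'

RLE = 9H5G2H9G4H


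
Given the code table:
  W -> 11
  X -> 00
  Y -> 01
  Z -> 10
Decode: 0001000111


Decoding:
00 -> X
01 -> Y
00 -> X
01 -> Y
11 -> W


Result: XYXYW


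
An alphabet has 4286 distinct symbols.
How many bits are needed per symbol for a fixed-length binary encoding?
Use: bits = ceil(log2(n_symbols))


log2(4286) = 12.0654
Bracket: 2^12 = 4096 < 4286 <= 2^13 = 8192
So ceil(log2(4286)) = 13

bits = ceil(log2(4286)) = ceil(12.0654) = 13 bits


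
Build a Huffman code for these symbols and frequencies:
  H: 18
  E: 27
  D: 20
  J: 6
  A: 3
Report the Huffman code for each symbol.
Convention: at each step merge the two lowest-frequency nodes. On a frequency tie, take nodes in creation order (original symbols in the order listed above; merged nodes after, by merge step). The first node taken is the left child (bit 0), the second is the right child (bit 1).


Huffman tree construction:
Step 1: Merge A(3) + J(6) = 9
Step 2: Merge (A+J)(9) + H(18) = 27
Step 3: Merge D(20) + E(27) = 47
Step 4: Merge ((A+J)+H)(27) + (D+E)(47) = 74
Read each symbol's code off the tree from the root (left child = 0, right child = 1).

Codes:
  H: 01 (length 2)
  E: 11 (length 2)
  D: 10 (length 2)
  J: 001 (length 3)
  A: 000 (length 3)
Average code length: 157/74 = 2.1216 bits/symbol


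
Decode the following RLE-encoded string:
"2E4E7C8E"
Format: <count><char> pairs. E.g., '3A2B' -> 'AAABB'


Expanding each <count><char> pair:
  2E -> 'EE'
  4E -> 'EEEE'
  7C -> 'CCCCCCC'
  8E -> 'EEEEEEEE'

Decoded = EEEEEECCCCCCCEEEEEEEE


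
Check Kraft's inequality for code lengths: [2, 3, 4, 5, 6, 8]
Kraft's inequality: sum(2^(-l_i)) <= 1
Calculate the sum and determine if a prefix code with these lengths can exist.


Sum = 2^(-2) + 2^(-3) + 2^(-4) + 2^(-5) + 2^(-6) + 2^(-8)
    = 0.25 + 0.125 + 0.0625 + 0.03125 + 0.015625 + 0.00390625
    = 125/256 = 0.48828125
Since 0.48828125 <= 1, Kraft's inequality IS satisfied.
A prefix code with these lengths CAN exist.

Kraft sum = 0.48828125. Satisfied.


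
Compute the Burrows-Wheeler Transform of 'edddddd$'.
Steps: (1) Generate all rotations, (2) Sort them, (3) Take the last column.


Rotations (sorted):
  0: $edddddd -> last char: d
  1: d$eddddd -> last char: d
  2: dd$edddd -> last char: d
  3: ddd$eddd -> last char: d
  4: dddd$edd -> last char: d
  5: ddddd$ed -> last char: d
  6: dddddd$e -> last char: e
  7: edddddd$ -> last char: $


BWT = dddddde$


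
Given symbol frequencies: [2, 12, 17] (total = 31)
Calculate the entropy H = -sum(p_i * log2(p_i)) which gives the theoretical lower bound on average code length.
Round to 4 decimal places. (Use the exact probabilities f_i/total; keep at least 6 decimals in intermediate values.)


Per-symbol terms -p_i * log2(p_i) with p_i = f_i/31:
  p = 2/31 = 0.064516: log2(p) = -3.954196, -p*log2(p) = 0.255109
  p = 12/31 = 0.387097: log2(p) = -1.369234, -p*log2(p) = 0.530026
  p = 17/31 = 0.548387: log2(p) = -0.866733, -p*log2(p) = 0.475305
H = 0.255109 + 0.530026 + 0.475305 = 1.260440

H = 1.2604 bits/symbol


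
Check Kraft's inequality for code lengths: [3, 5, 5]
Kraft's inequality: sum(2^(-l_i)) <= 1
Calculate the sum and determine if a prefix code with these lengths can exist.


Sum = 2^(-3) + 2^(-5) + 2^(-5)
    = 0.125 + 0.03125 + 0.03125
    = 6/32 = 0.1875
Since 0.1875 <= 1, Kraft's inequality IS satisfied.
A prefix code with these lengths CAN exist.

Kraft sum = 0.1875. Satisfied.


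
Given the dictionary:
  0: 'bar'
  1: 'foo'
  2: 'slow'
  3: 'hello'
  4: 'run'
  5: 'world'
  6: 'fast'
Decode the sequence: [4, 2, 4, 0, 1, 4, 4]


Look up each index in the dictionary:
  4 -> 'run'
  2 -> 'slow'
  4 -> 'run'
  0 -> 'bar'
  1 -> 'foo'
  4 -> 'run'
  4 -> 'run'

Decoded: "run slow run bar foo run run"


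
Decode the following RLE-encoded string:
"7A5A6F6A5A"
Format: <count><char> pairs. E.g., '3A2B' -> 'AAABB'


Expanding each <count><char> pair:
  7A -> 'AAAAAAA'
  5A -> 'AAAAA'
  6F -> 'FFFFFF'
  6A -> 'AAAAAA'
  5A -> 'AAAAA'

Decoded = AAAAAAAAAAAAFFFFFFAAAAAAAAAAA


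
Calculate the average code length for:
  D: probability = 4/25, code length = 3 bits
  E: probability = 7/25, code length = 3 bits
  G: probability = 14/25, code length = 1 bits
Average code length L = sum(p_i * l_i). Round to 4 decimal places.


Weighted contributions p_i * l_i:
  D: (4/25) * 3 = 12/25
  E: (7/25) * 3 = 21/25
  G: (14/25) * 1 = 14/25
Sum = (12 + 21 + 14)/25 = 47/25

L = 47/25 = 1.8800 bits/symbol


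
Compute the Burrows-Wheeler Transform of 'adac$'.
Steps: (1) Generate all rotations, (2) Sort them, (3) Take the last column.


Rotations (sorted):
  0: $adac -> last char: c
  1: ac$ad -> last char: d
  2: adac$ -> last char: $
  3: c$ada -> last char: a
  4: dac$a -> last char: a


BWT = cd$aa


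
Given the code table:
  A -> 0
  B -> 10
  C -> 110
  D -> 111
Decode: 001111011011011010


Decoding:
0 -> A
0 -> A
111 -> D
10 -> B
110 -> C
110 -> C
110 -> C
10 -> B


Result: AADBCCCB


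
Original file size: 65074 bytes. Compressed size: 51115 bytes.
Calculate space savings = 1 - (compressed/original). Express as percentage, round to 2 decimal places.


ratio = compressed/original = 51115/65074 = 0.78549
savings = 1 - ratio = 1 - 0.78549 = 0.21451
as a percentage: 0.21451 * 100 = 21.45%

Space savings = 1 - 51115/65074 = 21.45%


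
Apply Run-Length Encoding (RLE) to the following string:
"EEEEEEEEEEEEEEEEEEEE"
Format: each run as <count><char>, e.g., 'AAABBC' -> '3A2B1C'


Scanning runs left to right:
  i=0: run of 'E' x 20 -> '20E'

RLE = 20E


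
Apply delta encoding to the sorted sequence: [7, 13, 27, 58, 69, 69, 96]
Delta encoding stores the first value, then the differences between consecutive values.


First value: 7
Deltas:
  13 - 7 = 6
  27 - 13 = 14
  58 - 27 = 31
  69 - 58 = 11
  69 - 69 = 0
  96 - 69 = 27


Delta encoded: [7, 6, 14, 31, 11, 0, 27]


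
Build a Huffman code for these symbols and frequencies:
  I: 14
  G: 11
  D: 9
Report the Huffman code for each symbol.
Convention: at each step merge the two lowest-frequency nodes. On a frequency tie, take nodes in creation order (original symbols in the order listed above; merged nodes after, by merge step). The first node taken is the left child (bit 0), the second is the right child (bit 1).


Huffman tree construction:
Step 1: Merge D(9) + G(11) = 20
Step 2: Merge I(14) + (D+G)(20) = 34
Read each symbol's code off the tree from the root (left child = 0, right child = 1).

Codes:
  I: 0 (length 1)
  G: 11 (length 2)
  D: 10 (length 2)
Average code length: 54/34 = 1.5882 bits/symbol
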